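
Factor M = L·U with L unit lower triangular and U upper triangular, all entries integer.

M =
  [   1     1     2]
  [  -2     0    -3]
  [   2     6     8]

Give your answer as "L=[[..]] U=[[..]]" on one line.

L=[[1,0,0],[-2,1,0],[2,2,1]] U=[[1,1,2],[0,2,1],[0,0,2]]

  row1 -= -2·row0 → [0,2,1]
  row2 -= 2·row0 → [0,4,4]
  row2 -= 2·row1 → [0,0,2]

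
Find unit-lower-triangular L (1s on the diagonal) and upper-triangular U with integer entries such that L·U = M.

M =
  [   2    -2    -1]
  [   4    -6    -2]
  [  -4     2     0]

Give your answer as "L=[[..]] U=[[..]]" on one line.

  row1 -= 2·row0 → [0,-2,0]
  row2 -= -2·row0 → [0,-2,-2]
  row2 -= 1·row1 → [0,0,-2]

L=[[1,0,0],[2,1,0],[-2,1,1]] U=[[2,-2,-1],[0,-2,0],[0,0,-2]]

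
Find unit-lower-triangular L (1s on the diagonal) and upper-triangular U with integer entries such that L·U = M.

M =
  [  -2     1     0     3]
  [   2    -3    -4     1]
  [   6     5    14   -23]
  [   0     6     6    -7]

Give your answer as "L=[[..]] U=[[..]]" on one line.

L=[[1,0,0,0],[-1,1,0,0],[-3,-4,1,0],[0,-3,3,1]] U=[[-2,1,0,3],[0,-2,-4,4],[0,0,-2,2],[0,0,0,-1]]

  R1 -= -1·R0 → [0,-2,-4,4]
  R2 -= -3·R0 → [0,8,14,-14]
  R3 -= 0·R0 → [0,6,6,-7]
  R2 -= -4·R1 → [0,0,-2,2]
  R3 -= -3·R1 → [0,0,-6,5]
  R3 -= 3·R2 → [0,0,0,-1]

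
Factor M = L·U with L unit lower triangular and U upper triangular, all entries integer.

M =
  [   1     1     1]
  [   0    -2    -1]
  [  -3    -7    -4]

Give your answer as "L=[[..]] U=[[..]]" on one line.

  row1 -= 0·row0 → [0,-2,-1]
  row2 -= -3·row0 → [0,-4,-1]
  row2 -= 2·row1 → [0,0,1]

L=[[1,0,0],[0,1,0],[-3,2,1]] U=[[1,1,1],[0,-2,-1],[0,0,1]]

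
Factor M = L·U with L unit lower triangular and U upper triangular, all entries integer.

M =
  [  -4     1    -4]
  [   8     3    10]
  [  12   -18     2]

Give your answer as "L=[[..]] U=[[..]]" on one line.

  R1 -= -2·R0 → [0,5,2]
  R2 -= -3·R0 → [0,-15,-10]
  R2 -= -3·R1 → [0,0,-4]

L=[[1,0,0],[-2,1,0],[-3,-3,1]] U=[[-4,1,-4],[0,5,2],[0,0,-4]]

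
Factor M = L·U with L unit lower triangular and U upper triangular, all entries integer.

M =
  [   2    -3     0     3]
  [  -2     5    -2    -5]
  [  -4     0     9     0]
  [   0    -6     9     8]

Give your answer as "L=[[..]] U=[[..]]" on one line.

L=[[1,0,0,0],[-1,1,0,0],[-2,-3,1,0],[0,-3,1,1]] U=[[2,-3,0,3],[0,2,-2,-2],[0,0,3,0],[0,0,0,2]]

  R1 -= -1·R0 → [0,2,-2,-2]
  R2 -= -2·R0 → [0,-6,9,6]
  R3 -= 0·R0 → [0,-6,9,8]
  R2 -= -3·R1 → [0,0,3,0]
  R3 -= -3·R1 → [0,0,3,2]
  R3 -= 1·R2 → [0,0,0,2]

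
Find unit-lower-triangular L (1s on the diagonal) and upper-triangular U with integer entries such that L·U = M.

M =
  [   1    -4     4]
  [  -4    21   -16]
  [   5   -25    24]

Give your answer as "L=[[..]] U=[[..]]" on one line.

L=[[1,0,0],[-4,1,0],[5,-1,1]] U=[[1,-4,4],[0,5,0],[0,0,4]]

  R1 -= -4·R0 → [0,5,0]
  R2 -= 5·R0 → [0,-5,4]
  R2 -= -1·R1 → [0,0,4]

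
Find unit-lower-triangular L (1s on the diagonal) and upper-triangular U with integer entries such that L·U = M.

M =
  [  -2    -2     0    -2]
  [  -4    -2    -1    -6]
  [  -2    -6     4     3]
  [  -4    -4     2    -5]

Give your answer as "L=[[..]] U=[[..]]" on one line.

  r1 -= 2·r0 → [0,2,-1,-2]
  r2 -= 1·r0 → [0,-4,4,5]
  r3 -= 2·r0 → [0,0,2,-1]
  r2 -= -2·r1 → [0,0,2,1]
  r3 -= 0·r1 → [0,0,2,-1]
  r3 -= 1·r2 → [0,0,0,-2]

L=[[1,0,0,0],[2,1,0,0],[1,-2,1,0],[2,0,1,1]] U=[[-2,-2,0,-2],[0,2,-1,-2],[0,0,2,1],[0,0,0,-2]]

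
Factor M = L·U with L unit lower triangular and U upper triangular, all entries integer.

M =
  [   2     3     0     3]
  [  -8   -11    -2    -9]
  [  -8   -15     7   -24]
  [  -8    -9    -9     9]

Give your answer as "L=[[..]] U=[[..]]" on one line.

  row1 -= -4·row0 → [0,1,-2,3]
  row2 -= -4·row0 → [0,-3,7,-12]
  row3 -= -4·row0 → [0,3,-9,21]
  row2 -= -3·row1 → [0,0,1,-3]
  row3 -= 3·row1 → [0,0,-3,12]
  row3 -= -3·row2 → [0,0,0,3]

L=[[1,0,0,0],[-4,1,0,0],[-4,-3,1,0],[-4,3,-3,1]] U=[[2,3,0,3],[0,1,-2,3],[0,0,1,-3],[0,0,0,3]]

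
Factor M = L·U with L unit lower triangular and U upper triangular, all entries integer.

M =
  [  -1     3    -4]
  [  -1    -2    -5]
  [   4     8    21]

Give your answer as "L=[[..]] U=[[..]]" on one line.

  row1 -= 1·row0 → [0,-5,-1]
  row2 -= -4·row0 → [0,20,5]
  row2 -= -4·row1 → [0,0,1]

L=[[1,0,0],[1,1,0],[-4,-4,1]] U=[[-1,3,-4],[0,-5,-1],[0,0,1]]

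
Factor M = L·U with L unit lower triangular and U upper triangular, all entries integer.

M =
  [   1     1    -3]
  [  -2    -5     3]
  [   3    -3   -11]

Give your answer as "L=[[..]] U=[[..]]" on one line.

L=[[1,0,0],[-2,1,0],[3,2,1]] U=[[1,1,-3],[0,-3,-3],[0,0,4]]

  row1 -= -2·row0 → [0,-3,-3]
  row2 -= 3·row0 → [0,-6,-2]
  row2 -= 2·row1 → [0,0,4]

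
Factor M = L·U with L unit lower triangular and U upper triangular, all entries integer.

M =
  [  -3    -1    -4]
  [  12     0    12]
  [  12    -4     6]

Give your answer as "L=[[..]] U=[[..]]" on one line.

L=[[1,0,0],[-4,1,0],[-4,2,1]] U=[[-3,-1,-4],[0,-4,-4],[0,0,-2]]

  r1 -= -4·r0 → [0,-4,-4]
  r2 -= -4·r0 → [0,-8,-10]
  r2 -= 2·r1 → [0,0,-2]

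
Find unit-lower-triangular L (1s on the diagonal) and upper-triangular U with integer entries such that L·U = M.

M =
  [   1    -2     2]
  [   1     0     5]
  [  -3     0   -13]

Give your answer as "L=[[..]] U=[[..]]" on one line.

  row1 -= 1·row0 → [0,2,3]
  row2 -= -3·row0 → [0,-6,-7]
  row2 -= -3·row1 → [0,0,2]

L=[[1,0,0],[1,1,0],[-3,-3,1]] U=[[1,-2,2],[0,2,3],[0,0,2]]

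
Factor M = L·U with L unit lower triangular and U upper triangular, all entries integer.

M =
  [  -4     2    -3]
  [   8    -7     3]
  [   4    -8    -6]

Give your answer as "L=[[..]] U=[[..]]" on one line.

  R1 -= -2·R0 → [0,-3,-3]
  R2 -= -1·R0 → [0,-6,-9]
  R2 -= 2·R1 → [0,0,-3]

L=[[1,0,0],[-2,1,0],[-1,2,1]] U=[[-4,2,-3],[0,-3,-3],[0,0,-3]]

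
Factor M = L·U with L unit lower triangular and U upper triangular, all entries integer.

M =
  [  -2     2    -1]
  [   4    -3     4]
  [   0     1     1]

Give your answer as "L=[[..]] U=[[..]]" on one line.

  row1 -= -2·row0 → [0,1,2]
  row2 -= 0·row0 → [0,1,1]
  row2 -= 1·row1 → [0,0,-1]

L=[[1,0,0],[-2,1,0],[0,1,1]] U=[[-2,2,-1],[0,1,2],[0,0,-1]]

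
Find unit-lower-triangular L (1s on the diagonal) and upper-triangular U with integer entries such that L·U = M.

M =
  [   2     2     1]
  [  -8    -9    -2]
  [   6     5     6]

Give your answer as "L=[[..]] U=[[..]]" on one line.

L=[[1,0,0],[-4,1,0],[3,1,1]] U=[[2,2,1],[0,-1,2],[0,0,1]]

  row1 -= -4·row0 → [0,-1,2]
  row2 -= 3·row0 → [0,-1,3]
  row2 -= 1·row1 → [0,0,1]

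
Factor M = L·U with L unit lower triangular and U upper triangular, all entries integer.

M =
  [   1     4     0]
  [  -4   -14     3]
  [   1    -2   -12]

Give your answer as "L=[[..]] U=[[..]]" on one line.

L=[[1,0,0],[-4,1,0],[1,-3,1]] U=[[1,4,0],[0,2,3],[0,0,-3]]

  row1 -= -4·row0 → [0,2,3]
  row2 -= 1·row0 → [0,-6,-12]
  row2 -= -3·row1 → [0,0,-3]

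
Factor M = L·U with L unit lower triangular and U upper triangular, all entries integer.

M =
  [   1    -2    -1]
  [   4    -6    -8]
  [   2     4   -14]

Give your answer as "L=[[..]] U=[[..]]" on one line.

L=[[1,0,0],[4,1,0],[2,4,1]] U=[[1,-2,-1],[0,2,-4],[0,0,4]]

  row1 -= 4·row0 → [0,2,-4]
  row2 -= 2·row0 → [0,8,-12]
  row2 -= 4·row1 → [0,0,4]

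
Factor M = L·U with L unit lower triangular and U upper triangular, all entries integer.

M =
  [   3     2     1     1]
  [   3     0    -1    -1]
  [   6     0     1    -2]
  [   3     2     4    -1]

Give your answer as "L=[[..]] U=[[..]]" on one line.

L=[[1,0,0,0],[1,1,0,0],[2,2,1,0],[1,0,1,1]] U=[[3,2,1,1],[0,-2,-2,-2],[0,0,3,0],[0,0,0,-2]]

  row1 -= 1·row0 → [0,-2,-2,-2]
  row2 -= 2·row0 → [0,-4,-1,-4]
  row3 -= 1·row0 → [0,0,3,-2]
  row2 -= 2·row1 → [0,0,3,0]
  row3 -= 0·row1 → [0,0,3,-2]
  row3 -= 1·row2 → [0,0,0,-2]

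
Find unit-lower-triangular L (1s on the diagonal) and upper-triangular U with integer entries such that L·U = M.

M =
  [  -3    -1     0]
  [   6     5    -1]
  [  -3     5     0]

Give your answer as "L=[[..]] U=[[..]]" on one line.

  r1 -= -2·r0 → [0,3,-1]
  r2 -= 1·r0 → [0,6,0]
  r2 -= 2·r1 → [0,0,2]

L=[[1,0,0],[-2,1,0],[1,2,1]] U=[[-3,-1,0],[0,3,-1],[0,0,2]]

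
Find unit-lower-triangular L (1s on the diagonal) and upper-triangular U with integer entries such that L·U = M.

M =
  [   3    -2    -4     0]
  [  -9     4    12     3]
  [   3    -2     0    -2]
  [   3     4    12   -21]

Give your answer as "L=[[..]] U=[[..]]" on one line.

L=[[1,0,0,0],[-3,1,0,0],[1,0,1,0],[1,-3,4,1]] U=[[3,-2,-4,0],[0,-2,0,3],[0,0,4,-2],[0,0,0,-4]]

  row1 -= -3·row0 → [0,-2,0,3]
  row2 -= 1·row0 → [0,0,4,-2]
  row3 -= 1·row0 → [0,6,16,-21]
  row2 -= 0·row1 → [0,0,4,-2]
  row3 -= -3·row1 → [0,0,16,-12]
  row3 -= 4·row2 → [0,0,0,-4]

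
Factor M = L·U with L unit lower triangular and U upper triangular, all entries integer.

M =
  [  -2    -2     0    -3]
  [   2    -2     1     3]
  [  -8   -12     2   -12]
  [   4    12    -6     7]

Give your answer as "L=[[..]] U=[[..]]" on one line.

  r1 -= -1·r0 → [0,-4,1,0]
  r2 -= 4·r0 → [0,-4,2,0]
  r3 -= -2·r0 → [0,8,-6,1]
  r2 -= 1·r1 → [0,0,1,0]
  r3 -= -2·r1 → [0,0,-4,1]
  r3 -= -4·r2 → [0,0,0,1]

L=[[1,0,0,0],[-1,1,0,0],[4,1,1,0],[-2,-2,-4,1]] U=[[-2,-2,0,-3],[0,-4,1,0],[0,0,1,0],[0,0,0,1]]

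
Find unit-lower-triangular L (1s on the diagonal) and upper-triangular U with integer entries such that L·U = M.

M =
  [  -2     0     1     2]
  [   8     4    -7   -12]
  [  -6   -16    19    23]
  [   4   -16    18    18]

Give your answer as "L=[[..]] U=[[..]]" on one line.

  R1 -= -4·R0 → [0,4,-3,-4]
  R2 -= 3·R0 → [0,-16,16,17]
  R3 -= -2·R0 → [0,-16,20,22]
  R2 -= -4·R1 → [0,0,4,1]
  R3 -= -4·R1 → [0,0,8,6]
  R3 -= 2·R2 → [0,0,0,4]

L=[[1,0,0,0],[-4,1,0,0],[3,-4,1,0],[-2,-4,2,1]] U=[[-2,0,1,2],[0,4,-3,-4],[0,0,4,1],[0,0,0,4]]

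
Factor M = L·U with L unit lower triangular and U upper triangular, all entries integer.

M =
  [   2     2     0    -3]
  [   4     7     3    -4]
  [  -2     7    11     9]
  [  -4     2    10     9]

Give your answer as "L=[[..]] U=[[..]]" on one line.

  r1 -= 2·r0 → [0,3,3,2]
  r2 -= -1·r0 → [0,9,11,6]
  r3 -= -2·r0 → [0,6,10,3]
  r2 -= 3·r1 → [0,0,2,0]
  r3 -= 2·r1 → [0,0,4,-1]
  r3 -= 2·r2 → [0,0,0,-1]

L=[[1,0,0,0],[2,1,0,0],[-1,3,1,0],[-2,2,2,1]] U=[[2,2,0,-3],[0,3,3,2],[0,0,2,0],[0,0,0,-1]]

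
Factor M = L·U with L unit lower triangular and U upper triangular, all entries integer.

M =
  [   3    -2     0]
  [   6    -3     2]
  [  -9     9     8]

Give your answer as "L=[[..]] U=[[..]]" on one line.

  R1 -= 2·R0 → [0,1,2]
  R2 -= -3·R0 → [0,3,8]
  R2 -= 3·R1 → [0,0,2]

L=[[1,0,0],[2,1,0],[-3,3,1]] U=[[3,-2,0],[0,1,2],[0,0,2]]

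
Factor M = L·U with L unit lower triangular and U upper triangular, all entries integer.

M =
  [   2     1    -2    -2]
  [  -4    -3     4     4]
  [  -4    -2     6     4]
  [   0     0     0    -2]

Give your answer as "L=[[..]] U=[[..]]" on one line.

  R1 -= -2·R0 → [0,-1,0,0]
  R2 -= -2·R0 → [0,0,2,0]
  R3 -= 0·R0 → [0,0,0,-2]
  R2 -= 0·R1 → [0,0,2,0]
  R3 -= 0·R1 → [0,0,0,-2]
  R3 -= 0·R2 → [0,0,0,-2]

L=[[1,0,0,0],[-2,1,0,0],[-2,0,1,0],[0,0,0,1]] U=[[2,1,-2,-2],[0,-1,0,0],[0,0,2,0],[0,0,0,-2]]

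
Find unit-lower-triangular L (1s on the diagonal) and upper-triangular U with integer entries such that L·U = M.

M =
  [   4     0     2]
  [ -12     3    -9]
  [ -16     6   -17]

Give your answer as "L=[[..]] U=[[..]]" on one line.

  r1 -= -3·r0 → [0,3,-3]
  r2 -= -4·r0 → [0,6,-9]
  r2 -= 2·r1 → [0,0,-3]

L=[[1,0,0],[-3,1,0],[-4,2,1]] U=[[4,0,2],[0,3,-3],[0,0,-3]]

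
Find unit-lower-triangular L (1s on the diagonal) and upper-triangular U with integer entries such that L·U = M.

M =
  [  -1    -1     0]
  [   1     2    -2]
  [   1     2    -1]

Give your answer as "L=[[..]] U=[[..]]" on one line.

  R1 -= -1·R0 → [0,1,-2]
  R2 -= -1·R0 → [0,1,-1]
  R2 -= 1·R1 → [0,0,1]

L=[[1,0,0],[-1,1,0],[-1,1,1]] U=[[-1,-1,0],[0,1,-2],[0,0,1]]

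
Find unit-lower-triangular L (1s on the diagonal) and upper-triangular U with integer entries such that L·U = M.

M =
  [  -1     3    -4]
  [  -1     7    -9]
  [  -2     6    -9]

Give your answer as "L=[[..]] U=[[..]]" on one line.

L=[[1,0,0],[1,1,0],[2,0,1]] U=[[-1,3,-4],[0,4,-5],[0,0,-1]]

  R1 -= 1·R0 → [0,4,-5]
  R2 -= 2·R0 → [0,0,-1]
  R2 -= 0·R1 → [0,0,-1]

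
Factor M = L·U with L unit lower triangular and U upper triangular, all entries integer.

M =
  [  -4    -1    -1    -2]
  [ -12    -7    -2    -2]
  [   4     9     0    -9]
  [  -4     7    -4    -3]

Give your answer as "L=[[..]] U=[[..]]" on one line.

  row1 -= 3·row0 → [0,-4,1,4]
  row2 -= -1·row0 → [0,8,-1,-11]
  row3 -= 1·row0 → [0,8,-3,-1]
  row2 -= -2·row1 → [0,0,1,-3]
  row3 -= -2·row1 → [0,0,-1,7]
  row3 -= -1·row2 → [0,0,0,4]

L=[[1,0,0,0],[3,1,0,0],[-1,-2,1,0],[1,-2,-1,1]] U=[[-4,-1,-1,-2],[0,-4,1,4],[0,0,1,-3],[0,0,0,4]]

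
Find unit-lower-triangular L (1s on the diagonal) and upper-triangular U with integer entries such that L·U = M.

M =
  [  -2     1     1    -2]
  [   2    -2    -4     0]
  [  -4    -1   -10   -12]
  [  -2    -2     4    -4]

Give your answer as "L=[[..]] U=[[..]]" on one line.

  row1 -= -1·row0 → [0,-1,-3,-2]
  row2 -= 2·row0 → [0,-3,-12,-8]
  row3 -= 1·row0 → [0,-3,3,-2]
  row2 -= 3·row1 → [0,0,-3,-2]
  row3 -= 3·row1 → [0,0,12,4]
  row3 -= -4·row2 → [0,0,0,-4]

L=[[1,0,0,0],[-1,1,0,0],[2,3,1,0],[1,3,-4,1]] U=[[-2,1,1,-2],[0,-1,-3,-2],[0,0,-3,-2],[0,0,0,-4]]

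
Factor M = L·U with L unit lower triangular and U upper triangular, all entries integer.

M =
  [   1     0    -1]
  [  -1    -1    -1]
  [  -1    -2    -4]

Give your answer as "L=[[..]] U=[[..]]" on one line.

  row1 -= -1·row0 → [0,-1,-2]
  row2 -= -1·row0 → [0,-2,-5]
  row2 -= 2·row1 → [0,0,-1]

L=[[1,0,0],[-1,1,0],[-1,2,1]] U=[[1,0,-1],[0,-1,-2],[0,0,-1]]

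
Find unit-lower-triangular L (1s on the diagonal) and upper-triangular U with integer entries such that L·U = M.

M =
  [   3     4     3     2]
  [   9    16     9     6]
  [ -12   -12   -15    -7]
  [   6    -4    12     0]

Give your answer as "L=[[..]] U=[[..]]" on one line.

  R1 -= 3·R0 → [0,4,0,0]
  R2 -= -4·R0 → [0,4,-3,1]
  R3 -= 2·R0 → [0,-12,6,-4]
  R2 -= 1·R1 → [0,0,-3,1]
  R3 -= -3·R1 → [0,0,6,-4]
  R3 -= -2·R2 → [0,0,0,-2]

L=[[1,0,0,0],[3,1,0,0],[-4,1,1,0],[2,-3,-2,1]] U=[[3,4,3,2],[0,4,0,0],[0,0,-3,1],[0,0,0,-2]]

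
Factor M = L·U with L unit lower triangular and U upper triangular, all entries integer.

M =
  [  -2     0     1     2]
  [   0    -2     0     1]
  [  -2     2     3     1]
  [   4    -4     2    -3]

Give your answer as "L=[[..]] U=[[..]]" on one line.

L=[[1,0,0,0],[0,1,0,0],[1,-1,1,0],[-2,2,2,1]] U=[[-2,0,1,2],[0,-2,0,1],[0,0,2,0],[0,0,0,-1]]

  r1 -= 0·r0 → [0,-2,0,1]
  r2 -= 1·r0 → [0,2,2,-1]
  r3 -= -2·r0 → [0,-4,4,1]
  r2 -= -1·r1 → [0,0,2,0]
  r3 -= 2·r1 → [0,0,4,-1]
  r3 -= 2·r2 → [0,0,0,-1]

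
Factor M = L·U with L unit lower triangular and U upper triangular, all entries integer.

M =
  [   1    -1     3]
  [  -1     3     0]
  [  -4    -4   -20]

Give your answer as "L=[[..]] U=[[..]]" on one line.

  row1 -= -1·row0 → [0,2,3]
  row2 -= -4·row0 → [0,-8,-8]
  row2 -= -4·row1 → [0,0,4]

L=[[1,0,0],[-1,1,0],[-4,-4,1]] U=[[1,-1,3],[0,2,3],[0,0,4]]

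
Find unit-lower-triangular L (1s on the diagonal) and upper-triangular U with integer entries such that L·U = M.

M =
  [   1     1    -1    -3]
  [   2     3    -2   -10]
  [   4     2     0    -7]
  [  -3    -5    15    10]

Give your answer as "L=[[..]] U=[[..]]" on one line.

L=[[1,0,0,0],[2,1,0,0],[4,-2,1,0],[-3,-2,3,1]] U=[[1,1,-1,-3],[0,1,0,-4],[0,0,4,-3],[0,0,0,2]]

  row1 -= 2·row0 → [0,1,0,-4]
  row2 -= 4·row0 → [0,-2,4,5]
  row3 -= -3·row0 → [0,-2,12,1]
  row2 -= -2·row1 → [0,0,4,-3]
  row3 -= -2·row1 → [0,0,12,-7]
  row3 -= 3·row2 → [0,0,0,2]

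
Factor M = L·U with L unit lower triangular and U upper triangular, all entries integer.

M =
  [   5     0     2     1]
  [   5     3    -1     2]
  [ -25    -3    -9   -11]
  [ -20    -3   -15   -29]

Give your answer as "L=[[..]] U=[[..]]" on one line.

  r1 -= 1·r0 → [0,3,-3,1]
  r2 -= -5·r0 → [0,-3,1,-6]
  r3 -= -4·r0 → [0,-3,-7,-25]
  r2 -= -1·r1 → [0,0,-2,-5]
  r3 -= -1·r1 → [0,0,-10,-24]
  r3 -= 5·r2 → [0,0,0,1]

L=[[1,0,0,0],[1,1,0,0],[-5,-1,1,0],[-4,-1,5,1]] U=[[5,0,2,1],[0,3,-3,1],[0,0,-2,-5],[0,0,0,1]]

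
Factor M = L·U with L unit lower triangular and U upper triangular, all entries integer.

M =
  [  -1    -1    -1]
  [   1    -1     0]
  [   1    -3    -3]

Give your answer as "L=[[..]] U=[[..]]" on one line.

  R1 -= -1·R0 → [0,-2,-1]
  R2 -= -1·R0 → [0,-4,-4]
  R2 -= 2·R1 → [0,0,-2]

L=[[1,0,0],[-1,1,0],[-1,2,1]] U=[[-1,-1,-1],[0,-2,-1],[0,0,-2]]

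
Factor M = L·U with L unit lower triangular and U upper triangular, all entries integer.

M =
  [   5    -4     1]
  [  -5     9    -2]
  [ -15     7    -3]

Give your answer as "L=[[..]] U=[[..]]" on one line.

L=[[1,0,0],[-1,1,0],[-3,-1,1]] U=[[5,-4,1],[0,5,-1],[0,0,-1]]

  R1 -= -1·R0 → [0,5,-1]
  R2 -= -3·R0 → [0,-5,0]
  R2 -= -1·R1 → [0,0,-1]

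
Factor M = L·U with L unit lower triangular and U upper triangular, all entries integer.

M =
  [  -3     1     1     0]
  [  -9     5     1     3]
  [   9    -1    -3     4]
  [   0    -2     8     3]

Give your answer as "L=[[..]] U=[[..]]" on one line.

  row1 -= 3·row0 → [0,2,-2,3]
  row2 -= -3·row0 → [0,2,0,4]
  row3 -= 0·row0 → [0,-2,8,3]
  row2 -= 1·row1 → [0,0,2,1]
  row3 -= -1·row1 → [0,0,6,6]
  row3 -= 3·row2 → [0,0,0,3]

L=[[1,0,0,0],[3,1,0,0],[-3,1,1,0],[0,-1,3,1]] U=[[-3,1,1,0],[0,2,-2,3],[0,0,2,1],[0,0,0,3]]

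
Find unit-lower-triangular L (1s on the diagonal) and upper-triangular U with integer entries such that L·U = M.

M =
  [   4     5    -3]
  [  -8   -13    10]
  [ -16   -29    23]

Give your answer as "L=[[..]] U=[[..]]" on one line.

L=[[1,0,0],[-2,1,0],[-4,3,1]] U=[[4,5,-3],[0,-3,4],[0,0,-1]]

  r1 -= -2·r0 → [0,-3,4]
  r2 -= -4·r0 → [0,-9,11]
  r2 -= 3·r1 → [0,0,-1]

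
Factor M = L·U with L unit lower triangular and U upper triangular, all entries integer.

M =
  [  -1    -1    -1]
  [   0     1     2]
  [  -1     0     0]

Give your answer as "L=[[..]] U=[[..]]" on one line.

L=[[1,0,0],[0,1,0],[1,1,1]] U=[[-1,-1,-1],[0,1,2],[0,0,-1]]

  r1 -= 0·r0 → [0,1,2]
  r2 -= 1·r0 → [0,1,1]
  r2 -= 1·r1 → [0,0,-1]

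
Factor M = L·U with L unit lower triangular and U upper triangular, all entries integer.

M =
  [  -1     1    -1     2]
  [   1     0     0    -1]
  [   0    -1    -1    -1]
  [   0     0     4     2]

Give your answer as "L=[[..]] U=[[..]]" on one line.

  r1 -= -1·r0 → [0,1,-1,1]
  r2 -= 0·r0 → [0,-1,-1,-1]
  r3 -= 0·r0 → [0,0,4,2]
  r2 -= -1·r1 → [0,0,-2,0]
  r3 -= 0·r1 → [0,0,4,2]
  r3 -= -2·r2 → [0,0,0,2]

L=[[1,0,0,0],[-1,1,0,0],[0,-1,1,0],[0,0,-2,1]] U=[[-1,1,-1,2],[0,1,-1,1],[0,0,-2,0],[0,0,0,2]]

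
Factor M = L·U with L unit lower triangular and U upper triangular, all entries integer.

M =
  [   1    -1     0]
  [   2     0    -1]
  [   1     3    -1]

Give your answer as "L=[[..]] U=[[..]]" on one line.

L=[[1,0,0],[2,1,0],[1,2,1]] U=[[1,-1,0],[0,2,-1],[0,0,1]]

  R1 -= 2·R0 → [0,2,-1]
  R2 -= 1·R0 → [0,4,-1]
  R2 -= 2·R1 → [0,0,1]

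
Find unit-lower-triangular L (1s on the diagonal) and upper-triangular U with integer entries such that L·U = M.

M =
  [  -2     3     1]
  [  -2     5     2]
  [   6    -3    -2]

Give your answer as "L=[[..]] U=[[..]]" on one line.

L=[[1,0,0],[1,1,0],[-3,3,1]] U=[[-2,3,1],[0,2,1],[0,0,-2]]

  row1 -= 1·row0 → [0,2,1]
  row2 -= -3·row0 → [0,6,1]
  row2 -= 3·row1 → [0,0,-2]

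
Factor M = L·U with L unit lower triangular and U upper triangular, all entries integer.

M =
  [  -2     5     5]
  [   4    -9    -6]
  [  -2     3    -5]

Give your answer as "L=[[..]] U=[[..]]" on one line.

  row1 -= -2·row0 → [0,1,4]
  row2 -= 1·row0 → [0,-2,-10]
  row2 -= -2·row1 → [0,0,-2]

L=[[1,0,0],[-2,1,0],[1,-2,1]] U=[[-2,5,5],[0,1,4],[0,0,-2]]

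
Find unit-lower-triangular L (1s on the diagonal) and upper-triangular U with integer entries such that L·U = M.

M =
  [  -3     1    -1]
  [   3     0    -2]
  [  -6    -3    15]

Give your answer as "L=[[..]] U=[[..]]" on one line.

L=[[1,0,0],[-1,1,0],[2,-5,1]] U=[[-3,1,-1],[0,1,-3],[0,0,2]]

  R1 -= -1·R0 → [0,1,-3]
  R2 -= 2·R0 → [0,-5,17]
  R2 -= -5·R1 → [0,0,2]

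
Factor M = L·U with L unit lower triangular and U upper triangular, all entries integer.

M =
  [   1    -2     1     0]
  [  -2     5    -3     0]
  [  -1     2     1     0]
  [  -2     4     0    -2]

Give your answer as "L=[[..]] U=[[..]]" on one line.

  row1 -= -2·row0 → [0,1,-1,0]
  row2 -= -1·row0 → [0,0,2,0]
  row3 -= -2·row0 → [0,0,2,-2]
  row2 -= 0·row1 → [0,0,2,0]
  row3 -= 0·row1 → [0,0,2,-2]
  row3 -= 1·row2 → [0,0,0,-2]

L=[[1,0,0,0],[-2,1,0,0],[-1,0,1,0],[-2,0,1,1]] U=[[1,-2,1,0],[0,1,-1,0],[0,0,2,0],[0,0,0,-2]]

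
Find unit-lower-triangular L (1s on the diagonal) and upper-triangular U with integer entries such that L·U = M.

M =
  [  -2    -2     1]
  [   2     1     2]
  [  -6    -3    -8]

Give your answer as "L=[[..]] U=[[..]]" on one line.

  R1 -= -1·R0 → [0,-1,3]
  R2 -= 3·R0 → [0,3,-11]
  R2 -= -3·R1 → [0,0,-2]

L=[[1,0,0],[-1,1,0],[3,-3,1]] U=[[-2,-2,1],[0,-1,3],[0,0,-2]]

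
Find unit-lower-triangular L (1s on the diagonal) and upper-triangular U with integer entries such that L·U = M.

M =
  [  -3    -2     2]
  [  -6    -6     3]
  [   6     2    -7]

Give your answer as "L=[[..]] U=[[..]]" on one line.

  r1 -= 2·r0 → [0,-2,-1]
  r2 -= -2·r0 → [0,-2,-3]
  r2 -= 1·r1 → [0,0,-2]

L=[[1,0,0],[2,1,0],[-2,1,1]] U=[[-3,-2,2],[0,-2,-1],[0,0,-2]]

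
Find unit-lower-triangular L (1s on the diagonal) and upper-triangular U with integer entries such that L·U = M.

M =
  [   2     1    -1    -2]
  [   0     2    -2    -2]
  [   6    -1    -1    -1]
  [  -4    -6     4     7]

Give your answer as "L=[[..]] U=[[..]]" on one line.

  r1 -= 0·r0 → [0,2,-2,-2]
  r2 -= 3·r0 → [0,-4,2,5]
  r3 -= -2·r0 → [0,-4,2,3]
  r2 -= -2·r1 → [0,0,-2,1]
  r3 -= -2·r1 → [0,0,-2,-1]
  r3 -= 1·r2 → [0,0,0,-2]

L=[[1,0,0,0],[0,1,0,0],[3,-2,1,0],[-2,-2,1,1]] U=[[2,1,-1,-2],[0,2,-2,-2],[0,0,-2,1],[0,0,0,-2]]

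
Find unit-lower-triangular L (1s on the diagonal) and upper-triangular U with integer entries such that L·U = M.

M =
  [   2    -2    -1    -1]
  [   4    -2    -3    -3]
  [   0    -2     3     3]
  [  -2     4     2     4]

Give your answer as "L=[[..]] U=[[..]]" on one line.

L=[[1,0,0,0],[2,1,0,0],[0,-1,1,0],[-1,1,1,1]] U=[[2,-2,-1,-1],[0,2,-1,-1],[0,0,2,2],[0,0,0,2]]

  R1 -= 2·R0 → [0,2,-1,-1]
  R2 -= 0·R0 → [0,-2,3,3]
  R3 -= -1·R0 → [0,2,1,3]
  R2 -= -1·R1 → [0,0,2,2]
  R3 -= 1·R1 → [0,0,2,4]
  R3 -= 1·R2 → [0,0,0,2]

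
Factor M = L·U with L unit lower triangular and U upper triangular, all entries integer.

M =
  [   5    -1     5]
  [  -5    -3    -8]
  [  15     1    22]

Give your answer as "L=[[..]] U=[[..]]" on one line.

  row1 -= -1·row0 → [0,-4,-3]
  row2 -= 3·row0 → [0,4,7]
  row2 -= -1·row1 → [0,0,4]

L=[[1,0,0],[-1,1,0],[3,-1,1]] U=[[5,-1,5],[0,-4,-3],[0,0,4]]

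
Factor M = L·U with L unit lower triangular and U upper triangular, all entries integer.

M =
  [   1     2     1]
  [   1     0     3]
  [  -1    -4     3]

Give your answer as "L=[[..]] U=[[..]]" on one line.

L=[[1,0,0],[1,1,0],[-1,1,1]] U=[[1,2,1],[0,-2,2],[0,0,2]]

  r1 -= 1·r0 → [0,-2,2]
  r2 -= -1·r0 → [0,-2,4]
  r2 -= 1·r1 → [0,0,2]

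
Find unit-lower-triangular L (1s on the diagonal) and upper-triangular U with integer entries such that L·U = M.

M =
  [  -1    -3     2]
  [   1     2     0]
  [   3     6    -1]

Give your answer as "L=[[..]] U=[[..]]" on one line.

  r1 -= -1·r0 → [0,-1,2]
  r2 -= -3·r0 → [0,-3,5]
  r2 -= 3·r1 → [0,0,-1]

L=[[1,0,0],[-1,1,0],[-3,3,1]] U=[[-1,-3,2],[0,-1,2],[0,0,-1]]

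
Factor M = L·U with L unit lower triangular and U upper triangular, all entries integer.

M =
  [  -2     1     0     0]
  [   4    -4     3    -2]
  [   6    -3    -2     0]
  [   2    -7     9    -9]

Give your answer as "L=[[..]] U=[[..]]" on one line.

L=[[1,0,0,0],[-2,1,0,0],[-3,0,1,0],[-1,3,0,1]] U=[[-2,1,0,0],[0,-2,3,-2],[0,0,-2,0],[0,0,0,-3]]

  row1 -= -2·row0 → [0,-2,3,-2]
  row2 -= -3·row0 → [0,0,-2,0]
  row3 -= -1·row0 → [0,-6,9,-9]
  row2 -= 0·row1 → [0,0,-2,0]
  row3 -= 3·row1 → [0,0,0,-3]
  row3 -= 0·row2 → [0,0,0,-3]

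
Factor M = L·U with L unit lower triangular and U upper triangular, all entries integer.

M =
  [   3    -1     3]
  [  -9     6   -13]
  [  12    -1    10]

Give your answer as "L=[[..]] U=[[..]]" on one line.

  r1 -= -3·r0 → [0,3,-4]
  r2 -= 4·r0 → [0,3,-2]
  r2 -= 1·r1 → [0,0,2]

L=[[1,0,0],[-3,1,0],[4,1,1]] U=[[3,-1,3],[0,3,-4],[0,0,2]]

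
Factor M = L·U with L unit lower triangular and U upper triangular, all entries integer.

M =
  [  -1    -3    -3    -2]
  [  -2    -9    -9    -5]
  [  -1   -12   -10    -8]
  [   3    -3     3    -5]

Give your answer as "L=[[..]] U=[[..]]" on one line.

  R1 -= 2·R0 → [0,-3,-3,-1]
  R2 -= 1·R0 → [0,-9,-7,-6]
  R3 -= -3·R0 → [0,-12,-6,-11]
  R2 -= 3·R1 → [0,0,2,-3]
  R3 -= 4·R1 → [0,0,6,-7]
  R3 -= 3·R2 → [0,0,0,2]

L=[[1,0,0,0],[2,1,0,0],[1,3,1,0],[-3,4,3,1]] U=[[-1,-3,-3,-2],[0,-3,-3,-1],[0,0,2,-3],[0,0,0,2]]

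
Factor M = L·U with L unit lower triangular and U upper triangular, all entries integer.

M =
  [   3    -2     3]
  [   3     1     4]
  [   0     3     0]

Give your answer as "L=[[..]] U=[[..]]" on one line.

L=[[1,0,0],[1,1,0],[0,1,1]] U=[[3,-2,3],[0,3,1],[0,0,-1]]

  row1 -= 1·row0 → [0,3,1]
  row2 -= 0·row0 → [0,3,0]
  row2 -= 1·row1 → [0,0,-1]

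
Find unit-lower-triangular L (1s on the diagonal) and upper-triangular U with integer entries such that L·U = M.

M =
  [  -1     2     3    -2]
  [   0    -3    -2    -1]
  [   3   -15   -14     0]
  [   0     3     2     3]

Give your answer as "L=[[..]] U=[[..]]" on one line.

  R1 -= 0·R0 → [0,-3,-2,-1]
  R2 -= -3·R0 → [0,-9,-5,-6]
  R3 -= 0·R0 → [0,3,2,3]
  R2 -= 3·R1 → [0,0,1,-3]
  R3 -= -1·R1 → [0,0,0,2]
  R3 -= 0·R2 → [0,0,0,2]

L=[[1,0,0,0],[0,1,0,0],[-3,3,1,0],[0,-1,0,1]] U=[[-1,2,3,-2],[0,-3,-2,-1],[0,0,1,-3],[0,0,0,2]]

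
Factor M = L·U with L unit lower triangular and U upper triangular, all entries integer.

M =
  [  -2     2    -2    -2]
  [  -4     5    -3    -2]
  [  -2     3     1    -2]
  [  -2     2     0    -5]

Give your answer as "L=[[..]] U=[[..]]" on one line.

  row1 -= 2·row0 → [0,1,1,2]
  row2 -= 1·row0 → [0,1,3,0]
  row3 -= 1·row0 → [0,0,2,-3]
  row2 -= 1·row1 → [0,0,2,-2]
  row3 -= 0·row1 → [0,0,2,-3]
  row3 -= 1·row2 → [0,0,0,-1]

L=[[1,0,0,0],[2,1,0,0],[1,1,1,0],[1,0,1,1]] U=[[-2,2,-2,-2],[0,1,1,2],[0,0,2,-2],[0,0,0,-1]]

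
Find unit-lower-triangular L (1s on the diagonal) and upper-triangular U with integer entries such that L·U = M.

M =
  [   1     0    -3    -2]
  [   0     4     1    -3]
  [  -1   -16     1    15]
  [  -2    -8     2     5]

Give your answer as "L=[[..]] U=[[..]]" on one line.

L=[[1,0,0,0],[0,1,0,0],[-1,-4,1,0],[-2,-2,-1,1]] U=[[1,0,-3,-2],[0,4,1,-3],[0,0,2,1],[0,0,0,-4]]

  r1 -= 0·r0 → [0,4,1,-3]
  r2 -= -1·r0 → [0,-16,-2,13]
  r3 -= -2·r0 → [0,-8,-4,1]
  r2 -= -4·r1 → [0,0,2,1]
  r3 -= -2·r1 → [0,0,-2,-5]
  r3 -= -1·r2 → [0,0,0,-4]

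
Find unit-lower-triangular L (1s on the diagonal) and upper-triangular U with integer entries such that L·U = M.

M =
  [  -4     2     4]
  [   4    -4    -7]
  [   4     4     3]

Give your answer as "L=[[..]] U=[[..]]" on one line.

  r1 -= -1·r0 → [0,-2,-3]
  r2 -= -1·r0 → [0,6,7]
  r2 -= -3·r1 → [0,0,-2]

L=[[1,0,0],[-1,1,0],[-1,-3,1]] U=[[-4,2,4],[0,-2,-3],[0,0,-2]]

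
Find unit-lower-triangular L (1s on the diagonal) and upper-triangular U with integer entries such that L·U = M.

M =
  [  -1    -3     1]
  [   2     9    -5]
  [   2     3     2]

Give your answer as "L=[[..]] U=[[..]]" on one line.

L=[[1,0,0],[-2,1,0],[-2,-1,1]] U=[[-1,-3,1],[0,3,-3],[0,0,1]]

  R1 -= -2·R0 → [0,3,-3]
  R2 -= -2·R0 → [0,-3,4]
  R2 -= -1·R1 → [0,0,1]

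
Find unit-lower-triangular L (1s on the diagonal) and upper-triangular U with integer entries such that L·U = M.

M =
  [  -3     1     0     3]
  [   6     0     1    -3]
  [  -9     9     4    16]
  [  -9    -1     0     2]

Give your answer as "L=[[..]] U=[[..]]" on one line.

  row1 -= -2·row0 → [0,2,1,3]
  row2 -= 3·row0 → [0,6,4,7]
  row3 -= 3·row0 → [0,-4,0,-7]
  row2 -= 3·row1 → [0,0,1,-2]
  row3 -= -2·row1 → [0,0,2,-1]
  row3 -= 2·row2 → [0,0,0,3]

L=[[1,0,0,0],[-2,1,0,0],[3,3,1,0],[3,-2,2,1]] U=[[-3,1,0,3],[0,2,1,3],[0,0,1,-2],[0,0,0,3]]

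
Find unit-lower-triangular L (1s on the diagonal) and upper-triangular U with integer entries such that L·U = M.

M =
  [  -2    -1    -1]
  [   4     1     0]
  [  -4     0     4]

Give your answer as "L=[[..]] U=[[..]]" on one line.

L=[[1,0,0],[-2,1,0],[2,-2,1]] U=[[-2,-1,-1],[0,-1,-2],[0,0,2]]

  r1 -= -2·r0 → [0,-1,-2]
  r2 -= 2·r0 → [0,2,6]
  r2 -= -2·r1 → [0,0,2]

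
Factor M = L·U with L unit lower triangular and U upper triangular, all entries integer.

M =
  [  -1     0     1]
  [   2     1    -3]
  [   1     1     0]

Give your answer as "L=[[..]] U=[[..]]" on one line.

L=[[1,0,0],[-2,1,0],[-1,1,1]] U=[[-1,0,1],[0,1,-1],[0,0,2]]

  R1 -= -2·R0 → [0,1,-1]
  R2 -= -1·R0 → [0,1,1]
  R2 -= 1·R1 → [0,0,2]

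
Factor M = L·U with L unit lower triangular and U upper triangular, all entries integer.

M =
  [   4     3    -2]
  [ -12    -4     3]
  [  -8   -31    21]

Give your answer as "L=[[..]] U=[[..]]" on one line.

L=[[1,0,0],[-3,1,0],[-2,-5,1]] U=[[4,3,-2],[0,5,-3],[0,0,2]]

  row1 -= -3·row0 → [0,5,-3]
  row2 -= -2·row0 → [0,-25,17]
  row2 -= -5·row1 → [0,0,2]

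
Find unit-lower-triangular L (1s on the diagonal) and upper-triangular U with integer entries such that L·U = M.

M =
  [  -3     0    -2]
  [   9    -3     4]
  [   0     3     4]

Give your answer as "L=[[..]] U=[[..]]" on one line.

L=[[1,0,0],[-3,1,0],[0,-1,1]] U=[[-3,0,-2],[0,-3,-2],[0,0,2]]

  r1 -= -3·r0 → [0,-3,-2]
  r2 -= 0·r0 → [0,3,4]
  r2 -= -1·r1 → [0,0,2]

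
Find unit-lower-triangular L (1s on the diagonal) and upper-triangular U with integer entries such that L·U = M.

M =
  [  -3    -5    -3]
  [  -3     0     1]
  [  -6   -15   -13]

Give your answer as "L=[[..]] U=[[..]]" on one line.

  R1 -= 1·R0 → [0,5,4]
  R2 -= 2·R0 → [0,-5,-7]
  R2 -= -1·R1 → [0,0,-3]

L=[[1,0,0],[1,1,0],[2,-1,1]] U=[[-3,-5,-3],[0,5,4],[0,0,-3]]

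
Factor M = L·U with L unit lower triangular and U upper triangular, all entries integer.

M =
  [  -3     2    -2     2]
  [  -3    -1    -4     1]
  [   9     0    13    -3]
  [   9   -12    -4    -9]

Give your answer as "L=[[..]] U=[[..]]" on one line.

L=[[1,0,0,0],[1,1,0,0],[-3,-2,1,0],[-3,2,-2,1]] U=[[-3,2,-2,2],[0,-3,-2,-1],[0,0,3,1],[0,0,0,1]]

  r1 -= 1·r0 → [0,-3,-2,-1]
  r2 -= -3·r0 → [0,6,7,3]
  r3 -= -3·r0 → [0,-6,-10,-3]
  r2 -= -2·r1 → [0,0,3,1]
  r3 -= 2·r1 → [0,0,-6,-1]
  r3 -= -2·r2 → [0,0,0,1]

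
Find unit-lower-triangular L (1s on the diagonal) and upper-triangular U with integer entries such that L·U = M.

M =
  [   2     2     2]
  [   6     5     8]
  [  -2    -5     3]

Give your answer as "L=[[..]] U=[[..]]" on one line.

  R1 -= 3·R0 → [0,-1,2]
  R2 -= -1·R0 → [0,-3,5]
  R2 -= 3·R1 → [0,0,-1]

L=[[1,0,0],[3,1,0],[-1,3,1]] U=[[2,2,2],[0,-1,2],[0,0,-1]]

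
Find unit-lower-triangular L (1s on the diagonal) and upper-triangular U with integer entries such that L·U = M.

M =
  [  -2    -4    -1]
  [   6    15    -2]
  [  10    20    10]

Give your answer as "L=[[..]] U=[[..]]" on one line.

  R1 -= -3·R0 → [0,3,-5]
  R2 -= -5·R0 → [0,0,5]
  R2 -= 0·R1 → [0,0,5]

L=[[1,0,0],[-3,1,0],[-5,0,1]] U=[[-2,-4,-1],[0,3,-5],[0,0,5]]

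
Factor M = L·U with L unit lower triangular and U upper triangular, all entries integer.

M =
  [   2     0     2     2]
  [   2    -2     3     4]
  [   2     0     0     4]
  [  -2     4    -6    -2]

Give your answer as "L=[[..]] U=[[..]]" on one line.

L=[[1,0,0,0],[1,1,0,0],[1,0,1,0],[-1,-2,1,1]] U=[[2,0,2,2],[0,-2,1,2],[0,0,-2,2],[0,0,0,2]]

  R1 -= 1·R0 → [0,-2,1,2]
  R2 -= 1·R0 → [0,0,-2,2]
  R3 -= -1·R0 → [0,4,-4,0]
  R2 -= 0·R1 → [0,0,-2,2]
  R3 -= -2·R1 → [0,0,-2,4]
  R3 -= 1·R2 → [0,0,0,2]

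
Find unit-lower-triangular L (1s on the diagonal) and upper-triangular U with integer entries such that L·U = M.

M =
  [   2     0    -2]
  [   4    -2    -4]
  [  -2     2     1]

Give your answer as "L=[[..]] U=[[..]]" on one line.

L=[[1,0,0],[2,1,0],[-1,-1,1]] U=[[2,0,-2],[0,-2,0],[0,0,-1]]

  row1 -= 2·row0 → [0,-2,0]
  row2 -= -1·row0 → [0,2,-1]
  row2 -= -1·row1 → [0,0,-1]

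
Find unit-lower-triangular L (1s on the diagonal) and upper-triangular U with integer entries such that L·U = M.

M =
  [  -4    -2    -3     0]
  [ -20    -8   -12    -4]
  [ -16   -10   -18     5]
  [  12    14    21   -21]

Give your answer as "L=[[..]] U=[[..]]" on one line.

  R1 -= 5·R0 → [0,2,3,-4]
  R2 -= 4·R0 → [0,-2,-6,5]
  R3 -= -3·R0 → [0,8,12,-21]
  R2 -= -1·R1 → [0,0,-3,1]
  R3 -= 4·R1 → [0,0,0,-5]
  R3 -= 0·R2 → [0,0,0,-5]

L=[[1,0,0,0],[5,1,0,0],[4,-1,1,0],[-3,4,0,1]] U=[[-4,-2,-3,0],[0,2,3,-4],[0,0,-3,1],[0,0,0,-5]]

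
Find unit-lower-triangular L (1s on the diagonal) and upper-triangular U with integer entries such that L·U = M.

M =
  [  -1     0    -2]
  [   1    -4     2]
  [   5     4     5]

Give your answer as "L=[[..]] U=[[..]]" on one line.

  R1 -= -1·R0 → [0,-4,0]
  R2 -= -5·R0 → [0,4,-5]
  R2 -= -1·R1 → [0,0,-5]

L=[[1,0,0],[-1,1,0],[-5,-1,1]] U=[[-1,0,-2],[0,-4,0],[0,0,-5]]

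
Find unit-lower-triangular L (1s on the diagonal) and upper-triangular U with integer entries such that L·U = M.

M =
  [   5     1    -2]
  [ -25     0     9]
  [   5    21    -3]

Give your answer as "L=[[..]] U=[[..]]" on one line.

L=[[1,0,0],[-5,1,0],[1,4,1]] U=[[5,1,-2],[0,5,-1],[0,0,3]]

  row1 -= -5·row0 → [0,5,-1]
  row2 -= 1·row0 → [0,20,-1]
  row2 -= 4·row1 → [0,0,3]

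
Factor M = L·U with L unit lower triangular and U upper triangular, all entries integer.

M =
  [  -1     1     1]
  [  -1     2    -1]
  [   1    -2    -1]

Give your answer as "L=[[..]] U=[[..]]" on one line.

  R1 -= 1·R0 → [0,1,-2]
  R2 -= -1·R0 → [0,-1,0]
  R2 -= -1·R1 → [0,0,-2]

L=[[1,0,0],[1,1,0],[-1,-1,1]] U=[[-1,1,1],[0,1,-2],[0,0,-2]]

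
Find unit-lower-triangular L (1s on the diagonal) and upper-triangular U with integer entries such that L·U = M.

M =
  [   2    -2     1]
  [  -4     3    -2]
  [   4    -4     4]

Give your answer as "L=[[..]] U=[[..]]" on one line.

  row1 -= -2·row0 → [0,-1,0]
  row2 -= 2·row0 → [0,0,2]
  row2 -= 0·row1 → [0,0,2]

L=[[1,0,0],[-2,1,0],[2,0,1]] U=[[2,-2,1],[0,-1,0],[0,0,2]]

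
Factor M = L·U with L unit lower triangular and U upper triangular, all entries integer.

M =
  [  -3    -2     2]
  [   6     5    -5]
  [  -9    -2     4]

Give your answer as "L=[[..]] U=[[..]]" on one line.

L=[[1,0,0],[-2,1,0],[3,4,1]] U=[[-3,-2,2],[0,1,-1],[0,0,2]]

  R1 -= -2·R0 → [0,1,-1]
  R2 -= 3·R0 → [0,4,-2]
  R2 -= 4·R1 → [0,0,2]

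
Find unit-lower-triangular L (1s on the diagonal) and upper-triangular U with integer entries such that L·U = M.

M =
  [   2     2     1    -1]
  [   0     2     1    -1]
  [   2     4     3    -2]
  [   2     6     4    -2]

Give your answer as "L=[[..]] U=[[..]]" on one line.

  row1 -= 0·row0 → [0,2,1,-1]
  row2 -= 1·row0 → [0,2,2,-1]
  row3 -= 1·row0 → [0,4,3,-1]
  row2 -= 1·row1 → [0,0,1,0]
  row3 -= 2·row1 → [0,0,1,1]
  row3 -= 1·row2 → [0,0,0,1]

L=[[1,0,0,0],[0,1,0,0],[1,1,1,0],[1,2,1,1]] U=[[2,2,1,-1],[0,2,1,-1],[0,0,1,0],[0,0,0,1]]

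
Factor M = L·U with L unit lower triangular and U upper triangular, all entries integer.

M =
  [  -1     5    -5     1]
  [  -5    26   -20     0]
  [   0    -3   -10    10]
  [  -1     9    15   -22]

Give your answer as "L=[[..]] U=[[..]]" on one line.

  R1 -= 5·R0 → [0,1,5,-5]
  R2 -= 0·R0 → [0,-3,-10,10]
  R3 -= 1·R0 → [0,4,20,-23]
  R2 -= -3·R1 → [0,0,5,-5]
  R3 -= 4·R1 → [0,0,0,-3]
  R3 -= 0·R2 → [0,0,0,-3]

L=[[1,0,0,0],[5,1,0,0],[0,-3,1,0],[1,4,0,1]] U=[[-1,5,-5,1],[0,1,5,-5],[0,0,5,-5],[0,0,0,-3]]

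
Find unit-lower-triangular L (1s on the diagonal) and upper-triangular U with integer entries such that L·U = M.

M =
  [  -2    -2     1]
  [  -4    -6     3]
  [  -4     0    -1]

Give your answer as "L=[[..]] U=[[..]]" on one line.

  row1 -= 2·row0 → [0,-2,1]
  row2 -= 2·row0 → [0,4,-3]
  row2 -= -2·row1 → [0,0,-1]

L=[[1,0,0],[2,1,0],[2,-2,1]] U=[[-2,-2,1],[0,-2,1],[0,0,-1]]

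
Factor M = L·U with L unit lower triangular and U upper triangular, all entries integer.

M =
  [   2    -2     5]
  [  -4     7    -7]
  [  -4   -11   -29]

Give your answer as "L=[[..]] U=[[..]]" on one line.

L=[[1,0,0],[-2,1,0],[-2,-5,1]] U=[[2,-2,5],[0,3,3],[0,0,-4]]

  row1 -= -2·row0 → [0,3,3]
  row2 -= -2·row0 → [0,-15,-19]
  row2 -= -5·row1 → [0,0,-4]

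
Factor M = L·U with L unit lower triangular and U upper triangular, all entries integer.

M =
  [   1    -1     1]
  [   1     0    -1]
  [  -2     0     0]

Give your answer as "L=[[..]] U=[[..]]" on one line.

L=[[1,0,0],[1,1,0],[-2,-2,1]] U=[[1,-1,1],[0,1,-2],[0,0,-2]]

  row1 -= 1·row0 → [0,1,-2]
  row2 -= -2·row0 → [0,-2,2]
  row2 -= -2·row1 → [0,0,-2]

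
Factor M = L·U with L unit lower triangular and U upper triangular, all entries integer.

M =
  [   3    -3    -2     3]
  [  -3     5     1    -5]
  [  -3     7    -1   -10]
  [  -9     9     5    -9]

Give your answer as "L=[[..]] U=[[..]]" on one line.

  row1 -= -1·row0 → [0,2,-1,-2]
  row2 -= -1·row0 → [0,4,-3,-7]
  row3 -= -3·row0 → [0,0,-1,0]
  row2 -= 2·row1 → [0,0,-1,-3]
  row3 -= 0·row1 → [0,0,-1,0]
  row3 -= 1·row2 → [0,0,0,3]

L=[[1,0,0,0],[-1,1,0,0],[-1,2,1,0],[-3,0,1,1]] U=[[3,-3,-2,3],[0,2,-1,-2],[0,0,-1,-3],[0,0,0,3]]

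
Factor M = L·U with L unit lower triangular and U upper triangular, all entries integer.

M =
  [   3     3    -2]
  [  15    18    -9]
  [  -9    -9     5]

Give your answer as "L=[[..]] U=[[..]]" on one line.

L=[[1,0,0],[5,1,0],[-3,0,1]] U=[[3,3,-2],[0,3,1],[0,0,-1]]

  r1 -= 5·r0 → [0,3,1]
  r2 -= -3·r0 → [0,0,-1]
  r2 -= 0·r1 → [0,0,-1]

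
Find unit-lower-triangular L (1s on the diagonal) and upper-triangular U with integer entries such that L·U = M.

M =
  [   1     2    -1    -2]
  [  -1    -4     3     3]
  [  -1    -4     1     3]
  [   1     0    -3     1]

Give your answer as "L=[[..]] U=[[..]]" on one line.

L=[[1,0,0,0],[-1,1,0,0],[-1,1,1,0],[1,1,2,1]] U=[[1,2,-1,-2],[0,-2,2,1],[0,0,-2,0],[0,0,0,2]]

  R1 -= -1·R0 → [0,-2,2,1]
  R2 -= -1·R0 → [0,-2,0,1]
  R3 -= 1·R0 → [0,-2,-2,3]
  R2 -= 1·R1 → [0,0,-2,0]
  R3 -= 1·R1 → [0,0,-4,2]
  R3 -= 2·R2 → [0,0,0,2]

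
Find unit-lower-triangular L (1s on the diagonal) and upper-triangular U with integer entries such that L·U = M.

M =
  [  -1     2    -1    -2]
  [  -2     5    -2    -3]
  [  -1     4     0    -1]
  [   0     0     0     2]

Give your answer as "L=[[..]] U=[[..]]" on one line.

L=[[1,0,0,0],[2,1,0,0],[1,2,1,0],[0,0,0,1]] U=[[-1,2,-1,-2],[0,1,0,1],[0,0,1,-1],[0,0,0,2]]

  row1 -= 2·row0 → [0,1,0,1]
  row2 -= 1·row0 → [0,2,1,1]
  row3 -= 0·row0 → [0,0,0,2]
  row2 -= 2·row1 → [0,0,1,-1]
  row3 -= 0·row1 → [0,0,0,2]
  row3 -= 0·row2 → [0,0,0,2]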